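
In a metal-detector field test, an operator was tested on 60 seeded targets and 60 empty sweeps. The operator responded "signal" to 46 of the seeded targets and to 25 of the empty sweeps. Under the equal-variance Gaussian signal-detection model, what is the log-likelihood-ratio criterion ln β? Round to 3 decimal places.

H = 46/60 = 0.7667
FA = 25/60 = 0.4167
z(H) = z(0.7667) = 0.7280
z(FA) = z(0.4167) = -0.2103
ln β = −½·[z(H)² − z(FA)²] = −0.5 × (0.5300 − 0.0442) = -0.2429

ln β = -0.243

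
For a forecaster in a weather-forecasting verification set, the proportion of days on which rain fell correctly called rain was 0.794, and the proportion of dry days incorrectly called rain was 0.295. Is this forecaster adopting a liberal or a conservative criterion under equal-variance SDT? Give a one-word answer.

z(H) = 0.820, z(FA) = -0.539
c = −½·(z(H) + z(FA)) = -0.1405
c < 0 → liberal criterion (biased toward responding “yes”).

liberal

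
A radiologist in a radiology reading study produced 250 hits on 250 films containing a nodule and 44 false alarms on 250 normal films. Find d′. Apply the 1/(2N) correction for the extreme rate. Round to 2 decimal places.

The hit rate is 250/250 = 1, so apply the 1/(2N) correction: H → 1 − 1/(2·250) = 0.99800.
z(H) = z(0.99800) = 2.878
z(FA) = z(0.17600) = -0.931
d' = 2.878 − (-0.931) = 3.809

d′ = 3.81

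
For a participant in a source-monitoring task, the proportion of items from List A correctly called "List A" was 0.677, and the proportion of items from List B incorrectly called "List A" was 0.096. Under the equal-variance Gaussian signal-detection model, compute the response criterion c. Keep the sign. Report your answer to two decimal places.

c = 0.42

z(H) = z(0.677) = 0.4593
z(FA) = z(0.096) = -1.3047
c = −½·[z(H) + z(FA)] = −0.5 × (0.4593 + (-1.3047)) = 0.4227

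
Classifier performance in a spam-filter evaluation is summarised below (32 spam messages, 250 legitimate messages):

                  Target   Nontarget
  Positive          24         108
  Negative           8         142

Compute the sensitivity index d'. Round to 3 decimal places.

d' = 0.846

H = 24/32 = 0.7500
FA = 108/250 = 0.4320
z(H) = 0.6745
z(FA) = -0.1713
d' = z(H) − z(FA) = 0.6745 − (-0.1713) = 0.8458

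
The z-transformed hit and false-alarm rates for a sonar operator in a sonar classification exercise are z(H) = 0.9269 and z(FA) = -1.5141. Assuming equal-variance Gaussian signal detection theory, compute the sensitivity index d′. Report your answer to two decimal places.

d' = z(H) − z(FA) = 0.9269 − (-1.5141) = 2.4410

d′ = 2.44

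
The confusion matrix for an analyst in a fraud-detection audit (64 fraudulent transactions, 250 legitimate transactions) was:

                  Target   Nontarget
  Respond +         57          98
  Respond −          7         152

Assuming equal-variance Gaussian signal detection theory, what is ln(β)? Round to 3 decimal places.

H = 57/64 = 0.8906
FA = 98/250 = 0.3920
z(H) = z(0.8906) = 1.2297
z(FA) = z(0.3920) = -0.2741
ln β = −½·[z(H)² − z(FA)²] = −0.5 × (1.5122 − 0.0751) = -0.71855

ln β = -0.719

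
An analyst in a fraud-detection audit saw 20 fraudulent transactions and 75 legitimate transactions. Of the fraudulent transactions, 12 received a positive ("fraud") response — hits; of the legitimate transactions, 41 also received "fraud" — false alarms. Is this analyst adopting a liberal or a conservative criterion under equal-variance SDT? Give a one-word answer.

z(H) = 0.253, z(FA) = 0.117
c = −½·(z(H) + z(FA)) = -0.185
c < 0 → liberal criterion (biased toward responding “yes”).

liberal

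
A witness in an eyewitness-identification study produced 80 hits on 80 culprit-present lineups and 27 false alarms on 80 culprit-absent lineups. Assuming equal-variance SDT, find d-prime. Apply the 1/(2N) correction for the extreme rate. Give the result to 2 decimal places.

The hit rate is 80/80 = 1, so apply the 1/(2N) correction: H → 1 − 1/(2·80) = 0.99375.
z(H) = z(0.99375) = 2.498
z(FA) = z(0.33750) = -0.419
d' = 2.498 − (-0.419) = 2.917

d-prime = 2.92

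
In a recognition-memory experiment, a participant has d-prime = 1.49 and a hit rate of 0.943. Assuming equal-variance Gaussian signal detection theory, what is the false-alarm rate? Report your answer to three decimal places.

false-alarm rate = 0.536

z(hit rate) = z(0.943) = 1.5805
z(FA) = z(H) − d' = 1.5805 − 1.49 = 0.0905
false-alarm rate = Φ(0.0905) = 0.5361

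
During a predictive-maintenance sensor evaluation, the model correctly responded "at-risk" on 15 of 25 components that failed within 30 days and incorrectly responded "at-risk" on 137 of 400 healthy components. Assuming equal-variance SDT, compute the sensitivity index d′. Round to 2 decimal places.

H = 15/25 = 0.6000
FA = 137/400 = 0.3425
z(H) = z(0.6000) = 0.253
z(FA) = z(0.3425) = -0.406
d' = z(H) − z(FA) = 0.253 − (-0.406) = 0.659

d′ = 0.66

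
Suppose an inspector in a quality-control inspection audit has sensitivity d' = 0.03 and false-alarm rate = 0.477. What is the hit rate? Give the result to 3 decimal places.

hit rate = 0.489

z(false-alarm rate) = z(0.477) = -0.0577
z(H) = z(FA) + d' = -0.0577 + 0.03 = -0.0277
hit rate = Φ(-0.0277) = 0.4890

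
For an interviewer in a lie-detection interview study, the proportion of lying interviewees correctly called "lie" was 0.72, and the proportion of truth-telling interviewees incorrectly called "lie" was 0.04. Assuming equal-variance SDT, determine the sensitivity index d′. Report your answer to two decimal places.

Φ⁻¹(0.72) = 0.583, Φ⁻¹(0.04) = -1.751
d' = z(H) − z(FA) = 0.583 − (-1.751) = 2.334

d′ = 2.33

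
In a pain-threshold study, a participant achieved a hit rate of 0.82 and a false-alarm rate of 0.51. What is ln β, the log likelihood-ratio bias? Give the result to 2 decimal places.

ln β = -0.42

Φ⁻¹(H) = 0.915
Φ⁻¹(FA) = 0.025
ln β = −½·[z(H)² − z(FA)²] = −0.5 × (0.837 − 0.001) = -0.418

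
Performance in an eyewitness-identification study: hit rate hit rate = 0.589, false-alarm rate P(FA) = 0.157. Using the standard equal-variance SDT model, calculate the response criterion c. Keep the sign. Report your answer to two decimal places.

c = 0.39

z(H) = 0.2250
z(FA) = -1.0069
c = −½·[z(H) + z(FA)] = −0.5 × (0.2250 + (-1.0069)) = 0.39095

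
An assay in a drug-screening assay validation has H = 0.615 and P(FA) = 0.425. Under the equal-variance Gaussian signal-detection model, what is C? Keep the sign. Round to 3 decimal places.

C = -0.052

Φ⁻¹(H) = Φ⁻¹(0.615) = 0.2924
Φ⁻¹(FA) = Φ⁻¹(0.425) = -0.1891
c = −½·[z(H) + z(FA)] = −0.5 × (0.2924 + (-0.1891)) = -0.05165
c < 0: the assay has a liberal response bias.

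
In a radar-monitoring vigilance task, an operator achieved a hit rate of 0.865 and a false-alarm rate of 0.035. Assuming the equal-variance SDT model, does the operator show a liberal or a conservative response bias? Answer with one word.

z(H) = 1.103, z(FA) = -1.812
c = −½·(z(H) + z(FA)) = 0.3545
c > 0 → conservative criterion (biased toward responding “no”).

conservative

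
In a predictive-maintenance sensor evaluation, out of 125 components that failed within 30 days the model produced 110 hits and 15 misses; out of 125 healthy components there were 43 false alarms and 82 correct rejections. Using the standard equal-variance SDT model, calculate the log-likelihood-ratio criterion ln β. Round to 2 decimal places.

H = 110/125 = 0.8800
FA = 43/125 = 0.3440
z(0.8800) = 1.175, z(0.3440) = -0.402
ln β = −½·[z(H)² − z(FA)²] = −0.5 × (1.381 − 0.162) = -0.6095

ln β = -0.61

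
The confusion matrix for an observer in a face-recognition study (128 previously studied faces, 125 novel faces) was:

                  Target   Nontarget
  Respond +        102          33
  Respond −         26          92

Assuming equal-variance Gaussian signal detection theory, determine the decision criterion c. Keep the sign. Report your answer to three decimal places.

H = 102/128 = 0.7969
FA = 33/125 = 0.2640
z(H) = 0.8306
z(FA) = -0.6311
c = −½·[z(H) + z(FA)] = −0.5 × (0.8306 + (-0.6311)) = -0.09975

c = -0.100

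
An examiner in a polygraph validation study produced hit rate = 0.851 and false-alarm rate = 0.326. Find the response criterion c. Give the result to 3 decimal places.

c = -0.295

z(0.851) = 1.0407, z(0.326) = -0.4510
c = −½·[z(H) + z(FA)] = −0.5 × (1.0407 + (-0.4510)) = -0.29485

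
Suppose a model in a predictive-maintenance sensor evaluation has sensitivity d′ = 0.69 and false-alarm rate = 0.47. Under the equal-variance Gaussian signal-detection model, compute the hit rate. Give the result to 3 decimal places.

hit rate = 0.731

z(false-alarm rate) = z(0.47) = -0.0753
z(H) = z(FA) + d' = -0.0753 + 0.69 = 0.6147
hit rate = Φ(0.6147) = 0.7306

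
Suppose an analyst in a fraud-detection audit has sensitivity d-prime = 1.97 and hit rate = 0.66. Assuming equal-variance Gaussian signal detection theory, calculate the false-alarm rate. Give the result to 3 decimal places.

false-alarm rate = 0.060

z(hit rate) = z(0.66) = 0.4125
z(FA) = z(H) − d' = 0.4125 − 1.97 = -1.5575
false-alarm rate = Φ(-1.5575) = 0.0597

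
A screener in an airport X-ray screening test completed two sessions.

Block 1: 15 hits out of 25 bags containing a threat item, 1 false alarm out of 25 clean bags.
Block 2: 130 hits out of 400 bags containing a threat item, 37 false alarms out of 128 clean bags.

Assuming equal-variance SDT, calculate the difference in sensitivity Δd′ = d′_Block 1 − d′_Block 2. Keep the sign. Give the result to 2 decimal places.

Block 1: z(0.6000) = 0.253, z(0.0400) = -1.751, d' = 2.004
Block 2: z(0.3250) = -0.454, z(0.2891) = -0.556, d' = 0.102
Δd' = d'_Block 1 − d'_Block 2 = 2.004 − 0.102 = 1.902
Block 1 has the higher sensitivity.

Δd′ = 1.90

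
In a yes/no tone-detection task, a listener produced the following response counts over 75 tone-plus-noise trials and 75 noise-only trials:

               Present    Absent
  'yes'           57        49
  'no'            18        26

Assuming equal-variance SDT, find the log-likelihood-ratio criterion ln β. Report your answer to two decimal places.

ln β = -0.17

H = 57/75 = 0.7600
FA = 49/75 = 0.6533
Φ⁻¹(0.7600) = 0.706, Φ⁻¹(0.6533) = 0.394
ln β = −½·[z(H)² − z(FA)²] = −0.5 × (0.498 − 0.155) = -0.1715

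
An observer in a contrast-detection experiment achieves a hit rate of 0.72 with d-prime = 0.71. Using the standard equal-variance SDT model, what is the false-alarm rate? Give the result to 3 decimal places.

false-alarm rate = 0.449

z(hit rate) = z(0.72) = 0.5828
z(FA) = z(H) − d' = 0.5828 − 0.71 = -0.1272
false-alarm rate = Φ(-0.1272) = 0.4494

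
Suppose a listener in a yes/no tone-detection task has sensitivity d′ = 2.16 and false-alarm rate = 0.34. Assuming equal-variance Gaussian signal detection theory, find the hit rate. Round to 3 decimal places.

z(false-alarm rate) = z(0.34) = -0.4125
z(H) = z(FA) + d' = -0.4125 + 2.16 = 1.7475
hit rate = Φ(1.7475) = 0.9597

hit rate = 0.960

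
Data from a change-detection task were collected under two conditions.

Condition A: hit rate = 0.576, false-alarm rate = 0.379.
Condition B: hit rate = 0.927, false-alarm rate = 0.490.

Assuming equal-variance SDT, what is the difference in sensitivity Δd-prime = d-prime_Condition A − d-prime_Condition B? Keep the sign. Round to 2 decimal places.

Condition A: z(0.576) = 0.192, z(0.379) = -0.308, d' = 0.500
Condition B: z(0.927) = 1.454, z(0.490) = -0.025, d' = 1.479
Δd' = d'_Condition A − d'_Condition B = 0.500 − 1.479 = -0.979
Condition B has the higher sensitivity.

Δd-prime = -0.98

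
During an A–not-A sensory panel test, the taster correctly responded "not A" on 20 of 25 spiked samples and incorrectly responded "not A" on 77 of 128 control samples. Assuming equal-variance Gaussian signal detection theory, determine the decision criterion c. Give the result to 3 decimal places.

c = -0.550

H = 20/25 = 0.8000
FA = 77/128 = 0.6016
Φ⁻¹(H) = 0.8416
Φ⁻¹(FA) = 0.2575
c = −½·[z(H) + z(FA)] = −0.5 × (0.8416 + 0.2575) = -0.54955
c < 0: the taster has a liberal response bias.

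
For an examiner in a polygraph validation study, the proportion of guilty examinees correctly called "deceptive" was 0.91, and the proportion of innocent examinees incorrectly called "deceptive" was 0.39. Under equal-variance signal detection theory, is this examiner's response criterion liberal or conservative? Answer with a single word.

liberal

z(H) = 1.341, z(FA) = -0.279
c = −½·(z(H) + z(FA)) = -0.531
c < 0 → liberal criterion (biased toward responding “yes”).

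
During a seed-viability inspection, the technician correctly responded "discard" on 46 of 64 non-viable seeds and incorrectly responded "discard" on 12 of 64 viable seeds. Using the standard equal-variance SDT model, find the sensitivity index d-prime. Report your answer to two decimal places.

H = 46/64 = 0.7188
FA = 12/64 = 0.1875
z(H) = z(0.7188) = 0.579
z(FA) = z(0.1875) = -0.887
d' = z(H) − z(FA) = 0.579 − (-0.887) = 1.466

d-prime = 1.47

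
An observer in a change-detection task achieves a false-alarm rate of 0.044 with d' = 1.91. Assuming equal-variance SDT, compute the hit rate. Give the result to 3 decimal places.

z(false-alarm rate) = z(0.044) = -1.7060
z(H) = z(FA) + d' = -1.7060 + 1.91 = 0.2040
hit rate = Φ(0.2040) = 0.5808

hit rate = 0.581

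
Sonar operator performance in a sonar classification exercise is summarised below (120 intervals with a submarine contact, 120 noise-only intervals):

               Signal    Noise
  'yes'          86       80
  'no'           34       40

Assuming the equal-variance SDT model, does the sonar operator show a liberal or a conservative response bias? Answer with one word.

z(H) = 0.573, z(FA) = 0.431
c = −½·(z(H) + z(FA)) = -0.502
c < 0 → liberal criterion (biased toward responding “yes”).

liberal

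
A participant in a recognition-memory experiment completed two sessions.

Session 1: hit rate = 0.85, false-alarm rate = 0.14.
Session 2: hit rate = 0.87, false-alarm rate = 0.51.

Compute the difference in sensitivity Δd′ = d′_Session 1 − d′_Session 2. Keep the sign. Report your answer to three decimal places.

Session 1: z(0.85) = 1.0364, z(0.14) = -1.0803, d' = 2.1167
Session 2: z(0.87) = 1.1264, z(0.51) = 0.0251, d' = 1.1013
Δd' = d'_Session 1 − d'_Session 2 = 2.1167 − 1.1013 = 1.0154
Session 1 has the higher sensitivity.

Δd′ = 1.015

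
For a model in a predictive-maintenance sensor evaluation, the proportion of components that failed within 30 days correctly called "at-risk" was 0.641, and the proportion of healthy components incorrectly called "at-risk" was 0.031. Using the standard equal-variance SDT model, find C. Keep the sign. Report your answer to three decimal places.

z(H) = z(0.641) = 0.3611
z(FA) = z(0.031) = -1.8663
c = −½·[z(H) + z(FA)] = −0.5 × (0.3611 + (-1.8663)) = 0.7526

C = 0.753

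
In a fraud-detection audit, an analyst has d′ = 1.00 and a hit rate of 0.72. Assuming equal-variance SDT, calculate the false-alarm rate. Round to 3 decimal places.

false-alarm rate = 0.338

z(hit rate) = z(0.72) = 0.5828
z(FA) = z(H) − d' = 0.5828 − 1.00 = -0.4172
false-alarm rate = Φ(-0.4172) = 0.3383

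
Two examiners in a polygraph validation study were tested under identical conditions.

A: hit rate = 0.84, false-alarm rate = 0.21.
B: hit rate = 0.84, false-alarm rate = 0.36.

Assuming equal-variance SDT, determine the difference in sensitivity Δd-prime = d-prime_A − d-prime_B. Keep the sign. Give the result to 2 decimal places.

Δd-prime = 0.45

A: z(0.84) = 0.994, z(0.21) = -0.806, d' = 1.800
B: z(0.84) = 0.994, z(0.36) = -0.358, d' = 1.352
Δd' = d'_A − d'_B = 1.800 − 1.352 = 0.448
A has the higher sensitivity.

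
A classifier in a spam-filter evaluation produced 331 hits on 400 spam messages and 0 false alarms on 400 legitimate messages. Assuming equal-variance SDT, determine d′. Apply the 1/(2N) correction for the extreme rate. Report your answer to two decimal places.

d′ = 3.97

The false-alarm rate is 0/400 = 0, so apply the 1/(2N) correction: FA → 1/(2·400) = 0.00125.
z(H) = z(0.82750) = 0.944
z(FA) = z(0.00125) = -3.023
d' = 0.944 − (-3.023) = 3.967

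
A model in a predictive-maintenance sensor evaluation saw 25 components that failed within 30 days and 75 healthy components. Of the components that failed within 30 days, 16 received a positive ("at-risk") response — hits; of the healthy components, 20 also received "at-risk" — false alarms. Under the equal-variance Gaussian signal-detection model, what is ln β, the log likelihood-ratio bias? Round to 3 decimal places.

ln β = 0.130

H = 16/25 = 0.6400
FA = 20/75 = 0.2667
Φ⁻¹(0.6400) = 0.3585, Φ⁻¹(0.2667) = -0.6228
ln β = −½·[z(H)² − z(FA)²] = −0.5 × (0.1285 − 0.3879) = 0.1297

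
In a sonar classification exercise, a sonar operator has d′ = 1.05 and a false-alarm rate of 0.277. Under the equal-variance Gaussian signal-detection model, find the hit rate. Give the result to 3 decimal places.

z(false-alarm rate) = z(0.277) = -0.5918
z(H) = z(FA) + d' = -0.5918 + 1.05 = 0.4582
hit rate = Φ(0.4582) = 0.6766

hit rate = 0.677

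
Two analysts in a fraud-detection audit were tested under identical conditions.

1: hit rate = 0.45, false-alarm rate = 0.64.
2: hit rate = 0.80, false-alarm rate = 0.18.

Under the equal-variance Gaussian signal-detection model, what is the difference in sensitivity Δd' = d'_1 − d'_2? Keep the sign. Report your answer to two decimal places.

1: z(0.45) = -0.126, z(0.64) = 0.358, d' = -0.484
2: z(0.80) = 0.842, z(0.18) = -0.915, d' = 1.757
Δd' = d'_1 − d'_2 = -0.484 − 1.757 = -2.241
2 has the higher sensitivity.

Δd' = -2.24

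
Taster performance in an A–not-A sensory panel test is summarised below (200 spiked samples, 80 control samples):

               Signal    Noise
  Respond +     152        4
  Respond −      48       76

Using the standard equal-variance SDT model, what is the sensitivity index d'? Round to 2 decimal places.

H = 152/200 = 0.7600
FA = 4/80 = 0.0500
z(0.7600) = 0.706, z(0.0500) = -1.645
d' = z(H) − z(FA) = 0.706 − (-1.645) = 2.351

d' = 2.35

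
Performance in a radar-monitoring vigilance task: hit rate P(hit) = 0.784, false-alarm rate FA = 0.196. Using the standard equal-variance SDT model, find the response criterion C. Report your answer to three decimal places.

C = 0.035

Φ⁻¹(H) = 0.7858
Φ⁻¹(FA) = -0.8560
c = −½·[z(H) + z(FA)] = −0.5 × (0.7858 + (-0.8560)) = 0.0351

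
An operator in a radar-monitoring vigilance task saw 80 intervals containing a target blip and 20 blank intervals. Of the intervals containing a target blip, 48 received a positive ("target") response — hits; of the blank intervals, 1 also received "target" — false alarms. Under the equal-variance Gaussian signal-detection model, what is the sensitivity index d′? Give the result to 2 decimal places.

d′ = 1.90

H = 48/80 = 0.6000
FA = 1/20 = 0.0500
Φ⁻¹(0.6000) = 0.253, Φ⁻¹(0.0500) = -1.645
d' = z(H) − z(FA) = 0.253 − (-1.645) = 1.898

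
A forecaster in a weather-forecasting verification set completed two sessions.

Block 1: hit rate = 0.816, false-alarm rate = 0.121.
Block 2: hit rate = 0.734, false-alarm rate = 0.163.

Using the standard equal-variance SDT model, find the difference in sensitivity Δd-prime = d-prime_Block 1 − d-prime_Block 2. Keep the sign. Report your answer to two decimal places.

Δd-prime = 0.46

Block 1: z(0.816) = 0.900, z(0.121) = -1.170, d' = 2.070
Block 2: z(0.734) = 0.625, z(0.163) = -0.982, d' = 1.607
Δd' = d'_Block 1 − d'_Block 2 = 2.070 − 1.607 = 0.463
Block 1 has the higher sensitivity.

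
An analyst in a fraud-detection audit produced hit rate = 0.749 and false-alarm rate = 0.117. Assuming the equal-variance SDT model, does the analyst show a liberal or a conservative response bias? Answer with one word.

conservative

z(H) = 0.671, z(FA) = -1.190
c = −½·(z(H) + z(FA)) = 0.2595
c > 0 → conservative criterion (biased toward responding “no”).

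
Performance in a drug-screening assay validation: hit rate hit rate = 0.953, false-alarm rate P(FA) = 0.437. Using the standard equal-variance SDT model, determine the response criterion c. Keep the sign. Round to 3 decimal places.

c = -0.758

z(H) = z(0.953) = 1.6747
z(FA) = z(0.437) = -0.1586
c = −½·[z(H) + z(FA)] = −0.5 × (1.6747 + (-0.1586)) = -0.75805
c < 0: the assay has a liberal response bias.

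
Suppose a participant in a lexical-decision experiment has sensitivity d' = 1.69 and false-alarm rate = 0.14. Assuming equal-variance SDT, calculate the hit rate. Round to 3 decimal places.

hit rate = 0.729

z(false-alarm rate) = z(0.14) = -1.0803
z(H) = z(FA) + d' = -1.0803 + 1.69 = 0.6097
hit rate = Φ(0.6097) = 0.7290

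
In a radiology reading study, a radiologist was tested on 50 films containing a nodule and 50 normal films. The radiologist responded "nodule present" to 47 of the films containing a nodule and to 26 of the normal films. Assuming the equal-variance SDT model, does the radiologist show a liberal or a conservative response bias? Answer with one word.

liberal

z(H) = 1.555, z(FA) = 0.050
c = −½·(z(H) + z(FA)) = -0.8025
c < 0 → liberal criterion (biased toward responding “yes”).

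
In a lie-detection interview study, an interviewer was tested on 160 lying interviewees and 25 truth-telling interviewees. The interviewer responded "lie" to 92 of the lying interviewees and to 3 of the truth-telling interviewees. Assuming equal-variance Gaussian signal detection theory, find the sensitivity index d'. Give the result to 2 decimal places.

H = 92/160 = 0.5750
FA = 3/25 = 0.1200
Φ⁻¹(0.5750) = 0.189, Φ⁻¹(0.1200) = -1.175
d' = z(H) − z(FA) = 0.189 − (-1.175) = 1.364

d' = 1.36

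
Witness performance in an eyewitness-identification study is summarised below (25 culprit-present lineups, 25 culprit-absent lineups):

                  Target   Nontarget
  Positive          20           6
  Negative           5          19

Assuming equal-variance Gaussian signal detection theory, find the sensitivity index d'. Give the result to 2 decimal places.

d' = 1.55

H = 20/25 = 0.8000
FA = 6/25 = 0.2400
Φ⁻¹(H) = Φ⁻¹(0.8000) = 0.842
Φ⁻¹(FA) = Φ⁻¹(0.2400) = -0.706
d' = z(H) − z(FA) = 0.842 − (-0.706) = 1.548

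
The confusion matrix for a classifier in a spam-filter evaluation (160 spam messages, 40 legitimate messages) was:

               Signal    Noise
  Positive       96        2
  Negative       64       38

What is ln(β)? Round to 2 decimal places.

ln β = 1.32

H = 96/160 = 0.6000
FA = 2/40 = 0.0500
z(0.6000) = 0.253, z(0.0500) = -1.645
ln β = −½·[z(H)² − z(FA)²] = −0.5 × (0.064 − 2.706) = 1.321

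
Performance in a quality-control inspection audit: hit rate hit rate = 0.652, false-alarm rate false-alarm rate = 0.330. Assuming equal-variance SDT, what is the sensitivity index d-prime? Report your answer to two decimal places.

Φ⁻¹(H) = Φ⁻¹(0.652) = 0.3907
Φ⁻¹(FA) = Φ⁻¹(0.330) = -0.4399
d' = z(H) − z(FA) = 0.3907 − (-0.4399) = 0.8306

d-prime = 0.83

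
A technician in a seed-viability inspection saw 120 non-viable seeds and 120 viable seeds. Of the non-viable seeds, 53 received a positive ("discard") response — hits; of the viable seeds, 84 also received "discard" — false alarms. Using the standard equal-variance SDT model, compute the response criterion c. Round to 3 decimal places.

c = -0.189

H = 53/120 = 0.4417
FA = 84/120 = 0.7000
z(H) = z(0.4417) = -0.1467
z(FA) = z(0.7000) = 0.5244
c = −½·[z(H) + z(FA)] = −0.5 × (-0.1467 + 0.5244) = -0.18885
c < 0: the technician has a liberal response bias.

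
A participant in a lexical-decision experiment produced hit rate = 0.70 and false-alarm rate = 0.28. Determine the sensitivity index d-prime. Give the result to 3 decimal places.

z(0.70) = 0.5244, z(0.28) = -0.5828
d' = z(H) − z(FA) = 0.5244 − (-0.5828) = 1.1072

d-prime = 1.107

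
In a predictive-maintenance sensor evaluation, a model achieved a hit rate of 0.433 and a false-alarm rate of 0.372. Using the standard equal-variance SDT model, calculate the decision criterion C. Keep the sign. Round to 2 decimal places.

z(H) = z(0.433) = -0.169
z(FA) = z(0.372) = -0.327
c = −½·[z(H) + z(FA)] = −0.5 × (-0.169 + (-0.327)) = 0.248
c > 0: the model has a conservative response bias.

C = 0.25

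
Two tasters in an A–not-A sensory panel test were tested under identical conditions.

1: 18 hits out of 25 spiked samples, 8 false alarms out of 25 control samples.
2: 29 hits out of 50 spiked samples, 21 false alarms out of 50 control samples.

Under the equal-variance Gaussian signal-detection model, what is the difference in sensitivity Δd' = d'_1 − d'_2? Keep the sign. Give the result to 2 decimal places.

1: z(0.7200) = 0.583, z(0.3200) = -0.468, d' = 1.051
2: z(0.5800) = 0.202, z(0.4200) = -0.202, d' = 0.404
Δd' = d'_1 − d'_2 = 1.051 − 0.404 = 0.647
1 has the higher sensitivity.

Δd' = 0.65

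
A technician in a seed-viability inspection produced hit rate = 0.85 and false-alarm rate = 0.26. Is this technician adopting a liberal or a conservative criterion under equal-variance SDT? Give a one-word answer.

liberal

z(H) = 1.036, z(FA) = -0.643
c = −½·(z(H) + z(FA)) = -0.1965
c < 0 → liberal criterion (biased toward responding “yes”).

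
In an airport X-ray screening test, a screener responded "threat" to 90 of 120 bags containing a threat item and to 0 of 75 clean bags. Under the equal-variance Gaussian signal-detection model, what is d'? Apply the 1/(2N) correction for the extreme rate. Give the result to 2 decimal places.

d' = 3.15

The false-alarm rate is 0/75 = 0, so apply the 1/(2N) correction: FA → 1/(2·75) = 0.00667.
z(H) = z(0.75000) = 0.674
z(FA) = z(0.00667) = -2.475
d' = 0.674 − (-2.475) = 3.149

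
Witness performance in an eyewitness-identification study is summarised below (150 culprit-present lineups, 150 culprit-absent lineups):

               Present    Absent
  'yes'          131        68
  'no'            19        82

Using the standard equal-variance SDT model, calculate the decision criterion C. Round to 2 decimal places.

C = -0.51

H = 131/150 = 0.8733
FA = 68/150 = 0.4533
Φ⁻¹(H) = Φ⁻¹(0.8733) = 1.142
Φ⁻¹(FA) = Φ⁻¹(0.4533) = -0.117
c = −½·[z(H) + z(FA)] = −0.5 × (1.142 + (-0.117)) = -0.5125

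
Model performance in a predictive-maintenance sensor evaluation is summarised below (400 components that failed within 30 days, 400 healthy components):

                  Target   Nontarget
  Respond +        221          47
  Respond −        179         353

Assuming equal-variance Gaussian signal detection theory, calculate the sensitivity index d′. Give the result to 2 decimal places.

d′ = 1.32

H = 221/400 = 0.5525
FA = 47/400 = 0.1175
z(0.5525) = 0.132, z(0.1175) = -1.188
d' = z(H) − z(FA) = 0.132 − (-1.188) = 1.320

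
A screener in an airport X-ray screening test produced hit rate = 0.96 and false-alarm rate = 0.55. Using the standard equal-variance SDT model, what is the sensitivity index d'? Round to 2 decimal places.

z(H) = 1.751
z(FA) = 0.126
d' = z(H) − z(FA) = 1.751 − 0.126 = 1.625

d' = 1.63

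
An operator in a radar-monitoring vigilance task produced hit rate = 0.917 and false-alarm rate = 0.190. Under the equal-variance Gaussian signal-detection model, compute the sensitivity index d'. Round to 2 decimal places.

d' = 2.26

z(H) = 1.385
z(FA) = -0.878
d' = z(H) − z(FA) = 1.385 − (-0.878) = 2.263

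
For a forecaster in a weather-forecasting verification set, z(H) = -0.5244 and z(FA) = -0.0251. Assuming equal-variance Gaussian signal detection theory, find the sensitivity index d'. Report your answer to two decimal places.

d' = -0.50

d' = z(H) − z(FA) = -0.5244 − (-0.0251) = -0.4993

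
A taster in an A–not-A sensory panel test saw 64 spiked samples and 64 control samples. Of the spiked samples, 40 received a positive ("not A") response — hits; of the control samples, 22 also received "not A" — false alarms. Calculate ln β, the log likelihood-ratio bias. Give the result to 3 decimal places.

ln β = 0.030

H = 40/64 = 0.6250
FA = 22/64 = 0.3438
z(H) = z(0.6250) = 0.3186
z(FA) = z(0.3438) = -0.4021
ln β = −½·[z(H)² − z(FA)²] = −0.5 × (0.1015 − 0.1617) = 0.0301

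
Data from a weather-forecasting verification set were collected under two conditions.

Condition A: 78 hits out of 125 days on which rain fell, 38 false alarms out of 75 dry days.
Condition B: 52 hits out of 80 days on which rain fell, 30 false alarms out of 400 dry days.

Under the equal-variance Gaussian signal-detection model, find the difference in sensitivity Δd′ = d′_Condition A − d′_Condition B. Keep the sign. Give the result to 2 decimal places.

Condition A: z(0.6240) = 0.316, z(0.5067) = 0.017, d' = 0.299
Condition B: z(0.6500) = 0.385, z(0.0750) = -1.440, d' = 1.825
Δd' = d'_Condition A − d'_Condition B = 0.299 − 1.825 = -1.526
Condition B has the higher sensitivity.

Δd′ = -1.53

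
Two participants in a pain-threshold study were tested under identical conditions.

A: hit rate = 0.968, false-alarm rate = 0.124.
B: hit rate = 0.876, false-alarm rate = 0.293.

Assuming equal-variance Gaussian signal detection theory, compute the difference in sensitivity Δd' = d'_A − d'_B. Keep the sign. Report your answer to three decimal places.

A: z(0.968) = 1.8522, z(0.124) = -1.1552, d' = 3.0074
B: z(0.876) = 1.1552, z(0.293) = -0.5446, d' = 1.6998
Δd' = d'_A − d'_B = 3.0074 − 1.6998 = 1.3076
A has the higher sensitivity.

Δd' = 1.308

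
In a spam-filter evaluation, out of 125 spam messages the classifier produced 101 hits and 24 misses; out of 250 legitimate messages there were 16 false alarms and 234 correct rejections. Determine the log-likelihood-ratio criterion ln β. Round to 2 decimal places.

H = 101/125 = 0.8080
FA = 16/250 = 0.0640
z(H) = 0.871
z(FA) = -1.522
ln β = −½·[z(H)² − z(FA)²] = −0.5 × (0.759 − 2.316) = 0.7785

ln β = 0.78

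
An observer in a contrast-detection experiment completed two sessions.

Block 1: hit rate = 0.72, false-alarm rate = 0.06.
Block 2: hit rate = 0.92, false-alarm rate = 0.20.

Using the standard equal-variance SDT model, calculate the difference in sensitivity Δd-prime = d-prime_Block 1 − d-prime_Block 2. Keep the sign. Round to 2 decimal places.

Block 1: z(0.72) = 0.583, z(0.06) = -1.555, d' = 2.138
Block 2: z(0.92) = 1.405, z(0.20) = -0.842, d' = 2.247
Δd' = d'_Block 1 − d'_Block 2 = 2.138 − 2.247 = -0.109
Block 2 has the higher sensitivity.

Δd-prime = -0.11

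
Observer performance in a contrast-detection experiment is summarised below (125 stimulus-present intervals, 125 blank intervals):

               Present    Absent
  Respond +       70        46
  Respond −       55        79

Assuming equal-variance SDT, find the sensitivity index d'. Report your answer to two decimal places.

H = 70/125 = 0.5600
FA = 46/125 = 0.3680
Φ⁻¹(H) = Φ⁻¹(0.5600) = 0.1510
Φ⁻¹(FA) = Φ⁻¹(0.3680) = -0.3372
d' = z(H) − z(FA) = 0.1510 − (-0.3372) = 0.4882

d' = 0.49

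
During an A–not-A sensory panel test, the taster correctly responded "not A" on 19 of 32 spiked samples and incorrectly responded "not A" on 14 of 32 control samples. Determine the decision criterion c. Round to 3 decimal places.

c = -0.040

H = 19/32 = 0.5938
FA = 14/32 = 0.4375
z(0.5938) = 0.2373, z(0.4375) = -0.1573
c = −½·[z(H) + z(FA)] = −0.5 × (0.2373 + (-0.1573)) = -0.0400
c < 0: the taster has a liberal response bias.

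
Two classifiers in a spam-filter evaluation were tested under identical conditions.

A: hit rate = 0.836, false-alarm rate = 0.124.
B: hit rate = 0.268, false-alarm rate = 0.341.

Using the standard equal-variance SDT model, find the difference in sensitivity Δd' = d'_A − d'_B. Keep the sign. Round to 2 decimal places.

Δd' = 2.34

A: z(0.836) = 0.978, z(0.124) = -1.155, d' = 2.133
B: z(0.268) = -0.619, z(0.341) = -0.410, d' = -0.209
Δd' = d'_A − d'_B = 2.133 − (-0.209) = 2.342
A has the higher sensitivity.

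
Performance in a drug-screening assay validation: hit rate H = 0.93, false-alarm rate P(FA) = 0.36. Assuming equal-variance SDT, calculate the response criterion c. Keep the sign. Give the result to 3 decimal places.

c = -0.559

z(H) = z(0.93) = 1.4758
z(FA) = z(0.36) = -0.3585
c = −½·[z(H) + z(FA)] = −0.5 × (1.4758 + (-0.3585)) = -0.55865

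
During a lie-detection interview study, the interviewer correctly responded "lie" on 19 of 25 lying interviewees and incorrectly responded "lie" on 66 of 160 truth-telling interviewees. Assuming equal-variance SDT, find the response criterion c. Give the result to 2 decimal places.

c = -0.24

H = 19/25 = 0.7600
FA = 66/160 = 0.4125
Φ⁻¹(H) = Φ⁻¹(0.7600) = 0.7063
Φ⁻¹(FA) = Φ⁻¹(0.4125) = -0.2211
c = −½·[z(H) + z(FA)] = −0.5 × (0.7063 + (-0.2211)) = -0.2426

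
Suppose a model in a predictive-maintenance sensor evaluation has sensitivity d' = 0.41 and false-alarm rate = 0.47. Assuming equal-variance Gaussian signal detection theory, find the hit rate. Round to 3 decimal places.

z(false-alarm rate) = z(0.47) = -0.0753
z(H) = z(FA) + d' = -0.0753 + 0.41 = 0.3347
hit rate = Φ(0.3347) = 0.6311

hit rate = 0.631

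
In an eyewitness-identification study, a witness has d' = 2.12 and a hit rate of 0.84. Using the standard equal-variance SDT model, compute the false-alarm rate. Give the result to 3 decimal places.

z(hit rate) = z(0.84) = 0.9945
z(FA) = z(H) − d' = 0.9945 − 2.12 = -1.1255
false-alarm rate = Φ(-1.1255) = 0.1302

false-alarm rate = 0.130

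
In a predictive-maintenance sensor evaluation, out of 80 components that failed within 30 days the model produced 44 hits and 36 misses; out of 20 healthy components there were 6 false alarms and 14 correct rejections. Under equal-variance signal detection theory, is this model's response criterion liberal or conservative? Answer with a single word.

conservative

z(H) = 0.126, z(FA) = -0.524
c = −½·(z(H) + z(FA)) = 0.199
c > 0 → conservative criterion (biased toward responding “no”).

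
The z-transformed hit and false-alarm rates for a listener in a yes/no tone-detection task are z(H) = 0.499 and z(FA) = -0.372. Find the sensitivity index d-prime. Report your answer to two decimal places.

d' = z(H) − z(FA) = 0.499 − (-0.372) = 0.871

d-prime = 0.87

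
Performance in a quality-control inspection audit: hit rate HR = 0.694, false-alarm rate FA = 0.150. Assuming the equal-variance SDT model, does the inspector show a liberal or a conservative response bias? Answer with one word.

z(H) = 0.507, z(FA) = -1.036
c = −½·(z(H) + z(FA)) = 0.2645
c > 0 → conservative criterion (biased toward responding “no”).

conservative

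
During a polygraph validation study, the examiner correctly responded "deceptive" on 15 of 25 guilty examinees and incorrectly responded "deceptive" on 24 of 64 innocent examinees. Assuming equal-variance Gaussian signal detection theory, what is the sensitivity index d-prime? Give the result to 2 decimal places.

H = 15/25 = 0.6000
FA = 24/64 = 0.3750
z(0.6000) = 0.253, z(0.3750) = -0.319
d' = z(H) − z(FA) = 0.253 − (-0.319) = 0.572

d-prime = 0.57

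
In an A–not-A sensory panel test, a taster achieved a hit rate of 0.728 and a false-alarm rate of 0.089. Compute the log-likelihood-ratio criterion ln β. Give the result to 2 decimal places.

ln β = 0.72

z(0.728) = 0.607, z(0.089) = -1.347
ln β = −½·[z(H)² − z(FA)²] = −0.5 × (0.368 − 1.814) = 0.723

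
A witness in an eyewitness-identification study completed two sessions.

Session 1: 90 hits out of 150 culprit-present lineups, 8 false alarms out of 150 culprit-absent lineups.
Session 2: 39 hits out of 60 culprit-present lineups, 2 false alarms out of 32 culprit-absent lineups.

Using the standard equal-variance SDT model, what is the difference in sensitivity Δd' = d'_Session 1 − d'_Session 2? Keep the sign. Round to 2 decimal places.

Session 1: z(0.6000) = 0.253, z(0.0533) = -1.614, d' = 1.867
Session 2: z(0.6500) = 0.385, z(0.0625) = -1.534, d' = 1.919
Δd' = d'_Session 1 − d'_Session 2 = 1.867 − 1.919 = -0.052
Session 2 has the higher sensitivity.

Δd' = -0.05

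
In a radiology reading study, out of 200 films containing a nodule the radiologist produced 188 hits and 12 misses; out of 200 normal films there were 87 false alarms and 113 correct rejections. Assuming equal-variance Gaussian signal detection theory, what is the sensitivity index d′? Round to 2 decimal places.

d′ = 1.72

H = 188/200 = 0.9400
FA = 87/200 = 0.4350
z(H) = 1.5548
z(FA) = -0.1637
d' = z(H) − z(FA) = 1.5548 − (-0.1637) = 1.7185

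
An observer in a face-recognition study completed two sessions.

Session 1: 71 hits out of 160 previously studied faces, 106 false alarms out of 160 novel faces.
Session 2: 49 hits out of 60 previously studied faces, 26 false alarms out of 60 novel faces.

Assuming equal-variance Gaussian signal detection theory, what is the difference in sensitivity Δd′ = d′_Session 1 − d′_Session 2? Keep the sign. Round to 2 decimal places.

Session 1: z(0.4437) = -0.142, z(0.6625) = 0.419, d' = -0.561
Session 2: z(0.8167) = 0.903, z(0.4333) = -0.168, d' = 1.071
Δd' = d'_Session 1 − d'_Session 2 = -0.561 − 1.071 = -1.632
Session 2 has the higher sensitivity.

Δd′ = -1.63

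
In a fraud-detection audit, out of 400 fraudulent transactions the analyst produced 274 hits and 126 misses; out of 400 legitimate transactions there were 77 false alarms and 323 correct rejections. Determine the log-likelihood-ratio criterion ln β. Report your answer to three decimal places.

H = 274/400 = 0.6850
FA = 77/400 = 0.1925
Φ⁻¹(H) = 0.4817
Φ⁻¹(FA) = -0.8687
ln β = −½·[z(H)² − z(FA)²] = −0.5 × (0.2320 − 0.7546) = 0.2613

ln β = 0.261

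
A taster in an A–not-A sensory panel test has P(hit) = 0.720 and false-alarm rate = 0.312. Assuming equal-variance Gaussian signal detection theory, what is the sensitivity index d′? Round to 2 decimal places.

Φ⁻¹(0.720) = 0.583, Φ⁻¹(0.312) = -0.490
d' = z(H) − z(FA) = 0.583 − (-0.490) = 1.073

d′ = 1.07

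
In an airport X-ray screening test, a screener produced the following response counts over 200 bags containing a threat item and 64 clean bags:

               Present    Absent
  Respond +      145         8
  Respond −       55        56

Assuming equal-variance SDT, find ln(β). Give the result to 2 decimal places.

H = 145/200 = 0.7250
FA = 8/64 = 0.1250
z(H) = 0.598
z(FA) = -1.150
ln β = −½·[z(H)² − z(FA)²] = −0.5 × (0.358 − 1.323) = 0.4825

ln β = 0.48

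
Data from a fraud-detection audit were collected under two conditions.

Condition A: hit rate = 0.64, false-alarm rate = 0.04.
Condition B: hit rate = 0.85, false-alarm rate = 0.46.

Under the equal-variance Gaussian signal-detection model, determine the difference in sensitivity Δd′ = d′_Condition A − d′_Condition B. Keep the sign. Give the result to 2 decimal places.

Condition A: z(0.64) = 0.358, z(0.04) = -1.751, d' = 2.109
Condition B: z(0.85) = 1.036, z(0.46) = -0.100, d' = 1.136
Δd' = d'_Condition A − d'_Condition B = 2.109 − 1.136 = 0.973
Condition A has the higher sensitivity.

Δd′ = 0.97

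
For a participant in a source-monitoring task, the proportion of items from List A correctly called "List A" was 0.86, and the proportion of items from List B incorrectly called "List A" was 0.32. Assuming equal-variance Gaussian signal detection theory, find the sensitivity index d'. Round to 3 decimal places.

d' = 1.548

z(H) = z(0.86) = 1.0803
z(FA) = z(0.32) = -0.4677
d' = z(H) − z(FA) = 1.0803 − (-0.4677) = 1.5480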